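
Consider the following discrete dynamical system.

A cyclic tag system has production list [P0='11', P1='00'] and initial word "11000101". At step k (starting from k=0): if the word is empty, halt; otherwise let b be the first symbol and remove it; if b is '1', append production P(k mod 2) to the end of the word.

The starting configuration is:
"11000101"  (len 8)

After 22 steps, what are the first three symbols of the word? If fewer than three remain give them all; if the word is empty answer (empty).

0) "11000101"  (len 8)
1) "100010111"  (len 9)
2) "0001011100"  (len 10)
3) "001011100"  (len 9)
4) "01011100"  (len 8)
5) "1011100"  (len 7)
6) "01110000"  (len 8)
7) "1110000"  (len 7)
8) "11000000"  (len 8)
9) "100000011"  (len 9)
10) "0000001100"  (len 10)
11) "000001100"  (len 9)
12) "00001100"  (len 8)
13) "0001100"  (len 7)
14) "001100"  (len 6)
15) "01100"  (len 5)
16) "1100"  (len 4)
17) "10011"  (len 5)
18) "001100"  (len 6)
19) "01100"  (len 5)
20) "1100"  (len 4)
21) "10011"  (len 5)
22) "001100"  (len 6)

001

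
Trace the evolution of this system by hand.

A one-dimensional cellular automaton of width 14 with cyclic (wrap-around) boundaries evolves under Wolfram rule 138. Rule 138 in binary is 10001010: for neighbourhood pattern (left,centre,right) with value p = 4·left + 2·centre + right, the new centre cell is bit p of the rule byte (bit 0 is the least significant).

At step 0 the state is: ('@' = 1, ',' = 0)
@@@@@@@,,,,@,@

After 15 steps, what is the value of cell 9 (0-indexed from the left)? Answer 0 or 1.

step 0: @@@@@@@,,,,@,@
step 1: @@@@@@,,,,@,,@
step 2: @@@@@,,,,@,,@@
step 3: @@@@,,,,@,,@@@
step 4: @@@,,,,@,,@@@@
step 5: @@,,,,@,,@@@@@
step 6: @,,,,@,,@@@@@@
step 7: ,,,,@,,@@@@@@@
step 8: ,,,@,,@@@@@@@,
step 9: ,,@,,@@@@@@@,,
step 10: ,@,,@@@@@@@,,,
step 11: @,,@@@@@@@,,,,
step 12: ,,@@@@@@@,,,,@
step 13: ,@@@@@@@,,,,@,
step 14: @@@@@@@,,,,@,,
step 15: @@@@@@,,,,@,,@

0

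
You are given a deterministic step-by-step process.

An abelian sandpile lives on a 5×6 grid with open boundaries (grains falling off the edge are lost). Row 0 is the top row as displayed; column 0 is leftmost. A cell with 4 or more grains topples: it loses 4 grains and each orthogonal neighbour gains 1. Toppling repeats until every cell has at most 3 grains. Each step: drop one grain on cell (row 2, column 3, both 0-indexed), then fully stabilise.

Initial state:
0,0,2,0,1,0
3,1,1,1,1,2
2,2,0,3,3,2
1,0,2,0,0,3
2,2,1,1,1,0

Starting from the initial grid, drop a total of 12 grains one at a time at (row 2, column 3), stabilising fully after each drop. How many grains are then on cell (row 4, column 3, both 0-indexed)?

2

step 0: 0,0,2,0,1,0
3,1,1,1,1,2
2,2,0,3,3,2
1,0,2,0,0,3
2,2,1,1,1,0
step 1: 0,0,2,0,1,0
3,1,1,2,2,2
2,2,1,1,0,3
1,0,2,1,1,3
2,2,1,1,1,0
step 2: 0,0,2,0,1,0
3,1,1,2,2,2
2,2,1,2,0,3
1,0,2,1,1,3
2,2,1,1,1,0
step 3: 0,0,2,0,1,0
3,1,1,2,2,2
2,2,1,3,0,3
1,0,2,1,1,3
2,2,1,1,1,0
step 4: 0,0,2,0,1,0
3,1,1,3,2,2
2,2,2,0,1,3
1,0,2,2,1,3
2,2,1,1,1,0
step 5: 0,0,2,0,1,0
3,1,1,3,2,2
2,2,2,1,1,3
1,0,2,2,1,3
2,2,1,1,1,0
step 6: 0,0,2,0,1,0
3,1,1,3,2,2
2,2,2,2,1,3
1,0,2,2,1,3
2,2,1,1,1,0
step 7: 0,0,2,0,1,0
3,1,1,3,2,2
2,2,2,3,1,3
1,0,2,2,1,3
2,2,1,1,1,0
step 8: 0,0,2,1,1,0
3,1,2,0,3,2
2,2,3,1,2,3
1,0,2,3,1,3
2,2,1,1,1,0
step 9: 0,0,2,1,1,0
3,1,2,0,3,2
2,2,3,2,2,3
1,0,2,3,1,3
2,2,1,1,1,0
step 10: 0,0,2,1,1,0
3,1,2,0,3,2
2,2,3,3,2,3
1,0,2,3,1,3
2,2,1,1,1,0
step 11: 0,0,2,1,1,0
3,1,3,1,3,2
2,3,1,2,3,3
1,1,0,1,2,3
2,2,2,2,1,0
step 12: 0,0,2,1,1,0
3,1,3,1,3,2
2,3,1,3,3,3
1,1,0,1,2,3
2,2,2,2,1,0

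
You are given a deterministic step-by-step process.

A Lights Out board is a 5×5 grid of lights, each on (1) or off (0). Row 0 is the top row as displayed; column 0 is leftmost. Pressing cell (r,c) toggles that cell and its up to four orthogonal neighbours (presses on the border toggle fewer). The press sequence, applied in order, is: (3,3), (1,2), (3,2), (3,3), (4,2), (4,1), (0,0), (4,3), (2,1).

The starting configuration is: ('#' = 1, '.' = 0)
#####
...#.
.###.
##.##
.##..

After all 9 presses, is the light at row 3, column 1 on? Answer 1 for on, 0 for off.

0

gen 0: #####
...#.
.###.
##.##
.##..
gen 1: #####
...#.
.##..
###..
.###.
gen 2: ##.##
.##..
.#...
###..
.###.
gen 3: ##.##
.##..
.##..
#..#.
.#.#.
gen 4: ##.##
.##..
.###.
#.#.#
.#...
gen 5: ##.##
.##..
.###.
#...#
..##.
gen 6: ##.##
.##..
.###.
##..#
##.#.
gen 7: ...##
###..
.###.
##..#
##.#.
gen 8: ...##
###..
.###.
##.##
###.#
gen 9: ...##
#.#..
#..#.
#..##
###.#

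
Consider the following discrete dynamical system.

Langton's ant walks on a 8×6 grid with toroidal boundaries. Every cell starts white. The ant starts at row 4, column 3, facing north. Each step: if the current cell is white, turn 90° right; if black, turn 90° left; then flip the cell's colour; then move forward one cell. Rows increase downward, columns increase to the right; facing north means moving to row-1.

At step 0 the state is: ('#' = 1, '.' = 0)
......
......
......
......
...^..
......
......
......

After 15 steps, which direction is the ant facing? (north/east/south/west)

east

0) ......
......
......
......
...^..
......
......
......
1) ......
......
......
......
...#>.
......
......
......
2) ......
......
......
......
...##.
....v.
......
......
3) ......
......
......
......
...##.
...<#.
......
......
4) ......
......
......
......
...^#.
...##.
......
......
5) ......
......
......
......
..<.#.
...##.
......
......
6) ......
......
......
..^...
..#.#.
...##.
......
......
7) ......
......
......
..#>..
..#.#.
...##.
......
......
8) ......
......
......
..##..
..#v#.
...##.
......
......
9) ......
......
......
..##..
..<##.
...##.
......
......
10) ......
......
......
..##..
...##.
..v##.
......
......
11) ......
......
......
..##..
...##.
.<###.
......
......
12) ......
......
......
..##..
.^.##.
.####.
......
......
13) ......
......
......
..##..
.#>##.
.####.
......
......
14) ......
......
......
..##..
.####.
.#v##.
......
......
15) ......
......
......
..##..
.####.
.#.>#.
......
......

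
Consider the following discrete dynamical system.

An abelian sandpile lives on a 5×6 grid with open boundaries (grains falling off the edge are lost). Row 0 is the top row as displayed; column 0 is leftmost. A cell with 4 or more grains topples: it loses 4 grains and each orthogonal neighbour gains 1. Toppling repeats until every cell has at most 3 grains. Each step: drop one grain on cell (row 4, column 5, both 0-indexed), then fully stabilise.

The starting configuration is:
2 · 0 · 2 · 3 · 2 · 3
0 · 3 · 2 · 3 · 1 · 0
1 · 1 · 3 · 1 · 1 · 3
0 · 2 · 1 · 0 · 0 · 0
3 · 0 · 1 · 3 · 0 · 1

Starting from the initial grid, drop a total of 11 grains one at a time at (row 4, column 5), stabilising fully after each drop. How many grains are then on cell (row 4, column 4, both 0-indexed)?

3

k=0  2 · 0 · 2 · 3 · 2 · 3
0 · 3 · 2 · 3 · 1 · 0
1 · 1 · 3 · 1 · 1 · 3
0 · 2 · 1 · 0 · 0 · 0
3 · 0 · 1 · 3 · 0 · 1
k=1  2 · 0 · 2 · 3 · 2 · 3
0 · 3 · 2 · 3 · 1 · 0
1 · 1 · 3 · 1 · 1 · 3
0 · 2 · 1 · 0 · 0 · 0
3 · 0 · 1 · 3 · 0 · 2
k=2  2 · 0 · 2 · 3 · 2 · 3
0 · 3 · 2 · 3 · 1 · 0
1 · 1 · 3 · 1 · 1 · 3
0 · 2 · 1 · 0 · 0 · 0
3 · 0 · 1 · 3 · 0 · 3
k=3  2 · 0 · 2 · 3 · 2 · 3
0 · 3 · 2 · 3 · 1 · 0
1 · 1 · 3 · 1 · 1 · 3
0 · 2 · 1 · 0 · 0 · 1
3 · 0 · 1 · 3 · 1 · 0
k=4  2 · 0 · 2 · 3 · 2 · 3
0 · 3 · 2 · 3 · 1 · 0
1 · 1 · 3 · 1 · 1 · 3
0 · 2 · 1 · 0 · 0 · 1
3 · 0 · 1 · 3 · 1 · 1
k=5  2 · 0 · 2 · 3 · 2 · 3
0 · 3 · 2 · 3 · 1 · 0
1 · 1 · 3 · 1 · 1 · 3
0 · 2 · 1 · 0 · 0 · 1
3 · 0 · 1 · 3 · 1 · 2
k=6  2 · 0 · 2 · 3 · 2 · 3
0 · 3 · 2 · 3 · 1 · 0
1 · 1 · 3 · 1 · 1 · 3
0 · 2 · 1 · 0 · 0 · 1
3 · 0 · 1 · 3 · 1 · 3
k=7  2 · 0 · 2 · 3 · 2 · 3
0 · 3 · 2 · 3 · 1 · 0
1 · 1 · 3 · 1 · 1 · 3
0 · 2 · 1 · 0 · 0 · 2
3 · 0 · 1 · 3 · 2 · 0
k=8  2 · 0 · 2 · 3 · 2 · 3
0 · 3 · 2 · 3 · 1 · 0
1 · 1 · 3 · 1 · 1 · 3
0 · 2 · 1 · 0 · 0 · 2
3 · 0 · 1 · 3 · 2 · 1
k=9  2 · 0 · 2 · 3 · 2 · 3
0 · 3 · 2 · 3 · 1 · 0
1 · 1 · 3 · 1 · 1 · 3
0 · 2 · 1 · 0 · 0 · 2
3 · 0 · 1 · 3 · 2 · 2
k=10  2 · 0 · 2 · 3 · 2 · 3
0 · 3 · 2 · 3 · 1 · 0
1 · 1 · 3 · 1 · 1 · 3
0 · 2 · 1 · 0 · 0 · 2
3 · 0 · 1 · 3 · 2 · 3
k=11  2 · 0 · 2 · 3 · 2 · 3
0 · 3 · 2 · 3 · 1 · 0
1 · 1 · 3 · 1 · 1 · 3
0 · 2 · 1 · 0 · 0 · 3
3 · 0 · 1 · 3 · 3 · 0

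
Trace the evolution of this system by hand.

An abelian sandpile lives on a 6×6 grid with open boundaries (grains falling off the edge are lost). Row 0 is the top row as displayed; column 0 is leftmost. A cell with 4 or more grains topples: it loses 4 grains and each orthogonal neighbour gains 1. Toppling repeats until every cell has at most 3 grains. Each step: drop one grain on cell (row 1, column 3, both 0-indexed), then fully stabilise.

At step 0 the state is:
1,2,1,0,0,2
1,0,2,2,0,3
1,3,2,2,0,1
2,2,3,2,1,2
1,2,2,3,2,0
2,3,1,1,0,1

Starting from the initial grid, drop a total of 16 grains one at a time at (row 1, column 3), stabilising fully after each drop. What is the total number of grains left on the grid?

[0] 1,2,1,0,0,2
1,0,2,2,0,3
1,3,2,2,0,1
2,2,3,2,1,2
1,2,2,3,2,0
2,3,1,1,0,1
[1] 1,2,1,0,0,2
1,0,2,3,0,3
1,3,2,2,0,1
2,2,3,2,1,2
1,2,2,3,2,0
2,3,1,1,0,1
[2] 1,2,1,1,0,2
1,0,3,0,1,3
1,3,2,3,0,1
2,2,3,2,1,2
1,2,2,3,2,0
2,3,1,1,0,1
[3] 1,2,1,1,0,2
1,0,3,1,1,3
1,3,2,3,0,1
2,2,3,2,1,2
1,2,2,3,2,0
2,3,1,1,0,1
[4] 1,2,1,1,0,2
1,0,3,2,1,3
1,3,2,3,0,1
2,2,3,2,1,2
1,2,2,3,2,0
2,3,1,1,0,1
[5] 1,2,1,1,0,2
1,0,3,3,1,3
1,3,2,3,0,1
2,2,3,2,1,2
1,2,2,3,2,0
2,3,1,1,0,1
[6] 1,2,2,2,0,2
1,2,1,2,2,3
2,1,2,2,1,1
3,1,3,1,2,2
2,1,1,1,3,0
3,0,3,2,0,1
[7] 1,2,2,2,0,2
1,2,1,3,2,3
2,1,2,2,1,1
3,1,3,1,2,2
2,1,1,1,3,0
3,0,3,2,0,1
[8] 1,2,2,3,0,2
1,2,2,0,3,3
2,1,2,3,1,1
3,1,3,1,2,2
2,1,1,1,3,0
3,0,3,2,0,1
[9] 1,2,2,3,0,2
1,2,2,1,3,3
2,1,2,3,1,1
3,1,3,1,2,2
2,1,1,1,3,0
3,0,3,2,0,1
[10] 1,2,2,3,0,2
1,2,2,2,3,3
2,1,2,3,1,1
3,1,3,1,2,2
2,1,1,1,3,0
3,0,3,2,0,1
[11] 1,2,2,3,0,2
1,2,2,3,3,3
2,1,2,3,1,1
3,1,3,1,2,2
2,1,1,1,3,0
3,0,3,2,0,1
[12] 1,2,3,0,2,3
1,2,3,3,1,0
2,1,3,0,3,2
3,1,3,2,2,2
2,1,1,1,3,0
3,0,3,2,0,1
[13] 1,3,0,2,2,3
1,3,2,1,2,0
2,2,1,2,3,2
3,2,0,3,2,2
2,1,2,1,3,0
3,0,3,2,0,1
[14] 1,3,0,2,2,3
1,3,2,2,2,0
2,2,1,2,3,2
3,2,0,3,2,2
2,1,2,1,3,0
3,0,3,2,0,1
[15] 1,3,0,2,2,3
1,3,2,3,2,0
2,2,1,2,3,2
3,2,0,3,2,2
2,1,2,1,3,0
3,0,3,2,0,1
[16] 1,3,0,3,2,3
1,3,3,0,3,0
2,2,1,3,3,2
3,2,0,3,2,2
2,1,2,1,3,0
3,0,3,2,0,1

65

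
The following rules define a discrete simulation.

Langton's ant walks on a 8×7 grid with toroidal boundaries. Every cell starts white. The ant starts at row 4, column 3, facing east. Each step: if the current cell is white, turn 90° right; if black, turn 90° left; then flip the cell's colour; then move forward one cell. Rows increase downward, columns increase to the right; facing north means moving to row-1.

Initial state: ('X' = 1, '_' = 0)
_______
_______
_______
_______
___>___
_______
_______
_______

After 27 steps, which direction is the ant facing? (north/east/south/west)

k=0  _______
_______
_______
_______
___>___
_______
_______
_______
k=1  _______
_______
_______
_______
___X___
___v___
_______
_______
k=2  _______
_______
_______
_______
___X___
__<X___
_______
_______
k=3  _______
_______
_______
_______
__^X___
__XX___
_______
_______
k=4  _______
_______
_______
_______
__X>___
__XX___
_______
_______
k=5  _______
_______
_______
___^___
__X____
__XX___
_______
_______
k=6  _______
_______
_______
___X>__
__X____
__XX___
_______
_______
k=7  _______
_______
_______
___XX__
__X_v__
__XX___
_______
_______
k=8  _______
_______
_______
___XX__
__X<X__
__XX___
_______
_______
k=9  _______
_______
_______
___^X__
__XXX__
__XX___
_______
_______
k=10  _______
_______
_______
__<_X__
__XXX__
__XX___
_______
_______
k=11  _______
_______
__^____
__X_X__
__XXX__
__XX___
_______
_______
k=12  _______
_______
__X>___
__X_X__
__XXX__
__XX___
_______
_______
k=13  _______
_______
__XX___
__XvX__
__XXX__
__XX___
_______
_______
k=14  _______
_______
__XX___
__<XX__
__XXX__
__XX___
_______
_______
k=15  _______
_______
__XX___
___XX__
__vXX__
__XX___
_______
_______
k=16  _______
_______
__XX___
___XX__
___>X__
__XX___
_______
_______
k=17  _______
_______
__XX___
___^X__
____X__
__XX___
_______
_______
k=18  _______
_______
__XX___
__<_X__
____X__
__XX___
_______
_______
k=19  _______
_______
__^X___
__X_X__
____X__
__XX___
_______
_______
k=20  _______
_______
_<_X___
__X_X__
____X__
__XX___
_______
_______
k=21  _______
_^_____
_X_X___
__X_X__
____X__
__XX___
_______
_______
k=22  _______
_X>____
_X_X___
__X_X__
____X__
__XX___
_______
_______
k=23  _______
_XX____
_XvX___
__X_X__
____X__
__XX___
_______
_______
k=24  _______
_XX____
_<XX___
__X_X__
____X__
__XX___
_______
_______
k=25  _______
_XX____
__XX___
_vX_X__
____X__
__XX___
_______
_______
k=26  _______
_XX____
__XX___
<XX_X__
____X__
__XX___
_______
_______
k=27  _______
_XX____
^_XX___
XXX_X__
____X__
__XX___
_______
_______

north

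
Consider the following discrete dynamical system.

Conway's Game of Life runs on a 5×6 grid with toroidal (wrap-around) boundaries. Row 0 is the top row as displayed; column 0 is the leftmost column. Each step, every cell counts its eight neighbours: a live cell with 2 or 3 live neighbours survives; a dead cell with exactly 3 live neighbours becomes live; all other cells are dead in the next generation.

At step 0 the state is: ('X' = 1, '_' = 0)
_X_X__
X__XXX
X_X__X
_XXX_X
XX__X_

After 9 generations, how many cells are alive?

[0] _X_X__
X__XXX
X_X__X
_XXX_X
XX__X_
[1] _X_X__
___X__
______
___X__
____XX
[2] __XX__
__X___
______
____X_
__XXX_
[3] _X__X_
__XX__
______
____X_
__X_X_
[4] _X__X_
__XX__
___X__
___X__
____XX
[5] __X_XX
__XXX_
___XX_
___X__
___XXX
[6] __X___
__X___
______
__X__X
__X__X
[7] _XXX__
______
______
______
_XXX__
[8] _X_X__
__X___
______
__X___
_X_X__
[9] _X_X__
__X___
______
__X___
_X_X__

6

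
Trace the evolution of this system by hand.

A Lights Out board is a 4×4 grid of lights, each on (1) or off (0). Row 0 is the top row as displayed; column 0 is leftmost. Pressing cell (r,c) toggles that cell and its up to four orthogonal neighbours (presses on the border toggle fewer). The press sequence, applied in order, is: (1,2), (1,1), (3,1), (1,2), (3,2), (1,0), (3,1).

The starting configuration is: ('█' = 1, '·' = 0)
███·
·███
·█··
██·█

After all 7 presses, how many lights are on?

7

step 0: ███·
·███
·█··
██·█
step 1: ██··
····
·██·
██·█
step 2: █···
███·
··█·
██·█
step 3: █···
███·
·██·
··██
step 4: █·█·
█··█
·█··
··██
step 5: █·█·
█··█
·██·
·█··
step 6: ··█·
·█·█
███·
·█··
step 7: ··█·
·█·█
█·█·
█·█·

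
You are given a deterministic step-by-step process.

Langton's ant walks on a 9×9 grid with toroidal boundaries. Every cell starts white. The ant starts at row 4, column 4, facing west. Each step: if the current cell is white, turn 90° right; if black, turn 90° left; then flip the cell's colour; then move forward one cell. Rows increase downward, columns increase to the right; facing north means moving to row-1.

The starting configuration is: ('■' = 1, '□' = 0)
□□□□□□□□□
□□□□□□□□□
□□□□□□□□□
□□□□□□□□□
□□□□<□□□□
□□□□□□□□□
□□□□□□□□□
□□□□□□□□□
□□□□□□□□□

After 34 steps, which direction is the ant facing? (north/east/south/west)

east

gen 0: □□□□□□□□□
□□□□□□□□□
□□□□□□□□□
□□□□□□□□□
□□□□<□□□□
□□□□□□□□□
□□□□□□□□□
□□□□□□□□□
□□□□□□□□□
gen 1: □□□□□□□□□
□□□□□□□□□
□□□□□□□□□
□□□□^□□□□
□□□□■□□□□
□□□□□□□□□
□□□□□□□□□
□□□□□□□□□
□□□□□□□□□
gen 2: □□□□□□□□□
□□□□□□□□□
□□□□□□□□□
□□□□■>□□□
□□□□■□□□□
□□□□□□□□□
□□□□□□□□□
□□□□□□□□□
□□□□□□□□□
gen 3: □□□□□□□□□
□□□□□□□□□
□□□□□□□□□
□□□□■■□□□
□□□□■v□□□
□□□□□□□□□
□□□□□□□□□
□□□□□□□□□
□□□□□□□□□
gen 4: □□□□□□□□□
□□□□□□□□□
□□□□□□□□□
□□□□■■□□□
□□□□<■□□□
□□□□□□□□□
□□□□□□□□□
□□□□□□□□□
□□□□□□□□□
gen 5: □□□□□□□□□
□□□□□□□□□
□□□□□□□□□
□□□□■■□□□
□□□□□■□□□
□□□□v□□□□
□□□□□□□□□
□□□□□□□□□
□□□□□□□□□
gen 6: □□□□□□□□□
□□□□□□□□□
□□□□□□□□□
□□□□■■□□□
□□□□□■□□□
□□□<■□□□□
□□□□□□□□□
□□□□□□□□□
□□□□□□□□□
gen 7: □□□□□□□□□
□□□□□□□□□
□□□□□□□□□
□□□□■■□□□
□□□^□■□□□
□□□■■□□□□
□□□□□□□□□
□□□□□□□□□
□□□□□□□□□
gen 8: □□□□□□□□□
□□□□□□□□□
□□□□□□□□□
□□□□■■□□□
□□□■>■□□□
□□□■■□□□□
□□□□□□□□□
□□□□□□□□□
□□□□□□□□□
gen 9: □□□□□□□□□
□□□□□□□□□
□□□□□□□□□
□□□□■■□□□
□□□■■■□□□
□□□■v□□□□
□□□□□□□□□
□□□□□□□□□
□□□□□□□□□
gen 10: □□□□□□□□□
□□□□□□□□□
□□□□□□□□□
□□□□■■□□□
□□□■■■□□□
□□□■□>□□□
□□□□□□□□□
□□□□□□□□□
□□□□□□□□□
gen 11: □□□□□□□□□
□□□□□□□□□
□□□□□□□□□
□□□□■■□□□
□□□■■■□□□
□□□■□■□□□
□□□□□v□□□
□□□□□□□□□
□□□□□□□□□
gen 12: □□□□□□□□□
□□□□□□□□□
□□□□□□□□□
□□□□■■□□□
□□□■■■□□□
□□□■□■□□□
□□□□<■□□□
□□□□□□□□□
□□□□□□□□□
gen 13: □□□□□□□□□
□□□□□□□□□
□□□□□□□□□
□□□□■■□□□
□□□■■■□□□
□□□■^■□□□
□□□□■■□□□
□□□□□□□□□
□□□□□□□□□
gen 14: □□□□□□□□□
□□□□□□□□□
□□□□□□□□□
□□□□■■□□□
□□□■■■□□□
□□□■■>□□□
□□□□■■□□□
□□□□□□□□□
□□□□□□□□□
gen 15: □□□□□□□□□
□□□□□□□□□
□□□□□□□□□
□□□□■■□□□
□□□■■^□□□
□□□■■□□□□
□□□□■■□□□
□□□□□□□□□
□□□□□□□□□
gen 16: □□□□□□□□□
□□□□□□□□□
□□□□□□□□□
□□□□■■□□□
□□□■<□□□□
□□□■■□□□□
□□□□■■□□□
□□□□□□□□□
□□□□□□□□□
gen 17: □□□□□□□□□
□□□□□□□□□
□□□□□□□□□
□□□□■■□□□
□□□■□□□□□
□□□■v□□□□
□□□□■■□□□
□□□□□□□□□
□□□□□□□□□
gen 18: □□□□□□□□□
□□□□□□□□□
□□□□□□□□□
□□□□■■□□□
□□□■□□□□□
□□□■□>□□□
□□□□■■□□□
□□□□□□□□□
□□□□□□□□□
gen 19: □□□□□□□□□
□□□□□□□□□
□□□□□□□□□
□□□□■■□□□
□□□■□□□□□
□□□■□■□□□
□□□□■v□□□
□□□□□□□□□
□□□□□□□□□
gen 20: □□□□□□□□□
□□□□□□□□□
□□□□□□□□□
□□□□■■□□□
□□□■□□□□□
□□□■□■□□□
□□□□■□>□□
□□□□□□□□□
□□□□□□□□□
gen 21: □□□□□□□□□
□□□□□□□□□
□□□□□□□□□
□□□□■■□□□
□□□■□□□□□
□□□■□■□□□
□□□□■□■□□
□□□□□□v□□
□□□□□□□□□
gen 22: □□□□□□□□□
□□□□□□□□□
□□□□□□□□□
□□□□■■□□□
□□□■□□□□□
□□□■□■□□□
□□□□■□■□□
□□□□□<■□□
□□□□□□□□□
gen 23: □□□□□□□□□
□□□□□□□□□
□□□□□□□□□
□□□□■■□□□
□□□■□□□□□
□□□■□■□□□
□□□□■^■□□
□□□□□■■□□
□□□□□□□□□
gen 24: □□□□□□□□□
□□□□□□□□□
□□□□□□□□□
□□□□■■□□□
□□□■□□□□□
□□□■□■□□□
□□□□■■>□□
□□□□□■■□□
□□□□□□□□□
gen 25: □□□□□□□□□
□□□□□□□□□
□□□□□□□□□
□□□□■■□□□
□□□■□□□□□
□□□■□■^□□
□□□□■■□□□
□□□□□■■□□
□□□□□□□□□
gen 26: □□□□□□□□□
□□□□□□□□□
□□□□□□□□□
□□□□■■□□□
□□□■□□□□□
□□□■□■■>□
□□□□■■□□□
□□□□□■■□□
□□□□□□□□□
gen 27: □□□□□□□□□
□□□□□□□□□
□□□□□□□□□
□□□□■■□□□
□□□■□□□□□
□□□■□■■■□
□□□□■■□v□
□□□□□■■□□
□□□□□□□□□
gen 28: □□□□□□□□□
□□□□□□□□□
□□□□□□□□□
□□□□■■□□□
□□□■□□□□□
□□□■□■■■□
□□□□■■<■□
□□□□□■■□□
□□□□□□□□□
gen 29: □□□□□□□□□
□□□□□□□□□
□□□□□□□□□
□□□□■■□□□
□□□■□□□□□
□□□■□■^■□
□□□□■■■■□
□□□□□■■□□
□□□□□□□□□
gen 30: □□□□□□□□□
□□□□□□□□□
□□□□□□□□□
□□□□■■□□□
□□□■□□□□□
□□□■□<□■□
□□□□■■■■□
□□□□□■■□□
□□□□□□□□□
gen 31: □□□□□□□□□
□□□□□□□□□
□□□□□□□□□
□□□□■■□□□
□□□■□□□□□
□□□■□□□■□
□□□□■v■■□
□□□□□■■□□
□□□□□□□□□
gen 32: □□□□□□□□□
□□□□□□□□□
□□□□□□□□□
□□□□■■□□□
□□□■□□□□□
□□□■□□□■□
□□□□■□>■□
□□□□□■■□□
□□□□□□□□□
gen 33: □□□□□□□□□
□□□□□□□□□
□□□□□□□□□
□□□□■■□□□
□□□■□□□□□
□□□■□□^■□
□□□□■□□■□
□□□□□■■□□
□□□□□□□□□
gen 34: □□□□□□□□□
□□□□□□□□□
□□□□□□□□□
□□□□■■□□□
□□□■□□□□□
□□□■□□■>□
□□□□■□□■□
□□□□□■■□□
□□□□□□□□□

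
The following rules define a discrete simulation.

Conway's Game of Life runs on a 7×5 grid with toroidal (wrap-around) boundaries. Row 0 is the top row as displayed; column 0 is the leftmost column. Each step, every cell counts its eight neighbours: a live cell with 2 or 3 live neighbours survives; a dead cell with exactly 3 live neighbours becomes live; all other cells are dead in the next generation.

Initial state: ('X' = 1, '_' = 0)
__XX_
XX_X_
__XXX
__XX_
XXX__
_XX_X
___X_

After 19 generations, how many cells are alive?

gen 0: __XX_
XX_X_
__XXX
__XX_
XXX__
_XX_X
___X_
gen 1: _X_X_
XX___
X____
X____
X___X
____X
_X__X
gen 2: _X__X
XXX_X
X___X
XX___
X___X
___XX
__XXX
gen 3: _____
__X__
__XX_
_X___
_X_X_
__X__
__X__
gen 4: _____
__XX_
_XXX_
_X_X_
_X___
_XXX_
_____
gen 5: _____
_X_X_
_X__X
XX_X_
XX_X_
_XX__
__X__
gen 6: __X__
X_X__
_X_XX
___X_
___X_
X__X_
_XX__
gen 7: __XX_
X_X_X
XX_XX
___X_
__XX_
_X_XX
_XXX_
gen 8: X____
_____
_X___
XX___
_____
XX__X
XX___
gen 9: XX___
_____
XX___
XX___
____X
_X__X
_____
gen 10: _____
_____
XX___
_X__X
_X__X
X____
_X___
gen 11: _____
_____
XX___
_XX_X
_X__X
XX___
_____
gen 12: _____
_____
XXX__
__XXX
___XX
XX___
_____
gen 13: _____
_X___
XXX_X
_____
_X___
X___X
_____
gen 14: _____
_XX__
XXX__
__X__
X____
X____
_____
gen 15: _____
X_X__
X__X_
X_X__
_X___
_____
_____
gen 16: _____
_X__X
X_XX_
X_X_X
_X___
_____
_____
gen 17: _____
XXXXX
__X__
X_X_X
XX___
_____
_____
gen 18: XXXXX
XXXXX
_____
X_XXX
XX__X
_____
_____
gen 19: _____
_____
_____
__XX_
_XX__
X____
XXXXX

10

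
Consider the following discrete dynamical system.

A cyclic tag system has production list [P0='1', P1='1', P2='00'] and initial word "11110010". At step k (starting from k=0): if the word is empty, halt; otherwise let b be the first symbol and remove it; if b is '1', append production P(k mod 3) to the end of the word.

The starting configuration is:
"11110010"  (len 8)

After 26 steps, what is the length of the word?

2

0) "11110010"  (len 8)
1) "11100101"  (len 8)
2) "11001011"  (len 8)
3) "100101100"  (len 9)
4) "001011001"  (len 9)
5) "01011001"  (len 8)
6) "1011001"  (len 7)
7) "0110011"  (len 7)
8) "110011"  (len 6)
9) "1001100"  (len 7)
10) "0011001"  (len 7)
11) "011001"  (len 6)
12) "11001"  (len 5)
13) "10011"  (len 5)
14) "00111"  (len 5)
15) "0111"  (len 4)
16) "111"  (len 3)
17) "111"  (len 3)
18) "1100"  (len 4)
19) "1001"  (len 4)
20) "0011"  (len 4)
21) "011"  (len 3)
22) "11"  (len 2)
23) "11"  (len 2)
24) "100"  (len 3)
25) "001"  (len 3)
26) "01"  (len 2)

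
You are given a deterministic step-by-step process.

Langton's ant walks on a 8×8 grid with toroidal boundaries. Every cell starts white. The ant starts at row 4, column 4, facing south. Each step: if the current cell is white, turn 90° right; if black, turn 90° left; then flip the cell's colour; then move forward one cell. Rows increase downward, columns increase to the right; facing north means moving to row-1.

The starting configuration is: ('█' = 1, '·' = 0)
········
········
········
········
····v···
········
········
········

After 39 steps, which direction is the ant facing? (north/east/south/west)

west

[0] ········
········
········
········
····v···
········
········
········
[1] ········
········
········
········
···<█···
········
········
········
[2] ········
········
········
···^····
···██···
········
········
········
[3] ········
········
········
···█>···
···██···
········
········
········
[4] ········
········
········
···██···
···█v···
········
········
········
[5] ········
········
········
···██···
···█·>··
········
········
········
[6] ········
········
········
···██···
···█·█··
·····v··
········
········
[7] ········
········
········
···██···
···█·█··
····<█··
········
········
[8] ········
········
········
···██···
···█^█··
····██··
········
········
[9] ········
········
········
···██···
···██>··
····██··
········
········
[10] ········
········
········
···██^··
···██···
····██··
········
········
[11] ········
········
········
···███>·
···██···
····██··
········
········
[12] ········
········
········
···████·
···██·v·
····██··
········
········
[13] ········
········
········
···████·
···██<█·
····██··
········
········
[14] ········
········
········
···██^█·
···████·
····██··
········
········
[15] ········
········
········
···█<·█·
···████·
····██··
········
········
[16] ········
········
········
···█··█·
···█v██·
····██··
········
········
[17] ········
········
········
···█··█·
···█·>█·
····██··
········
········
[18] ········
········
········
···█·^█·
···█··█·
····██··
········
········
[19] ········
········
········
···█·█>·
···█··█·
····██··
········
········
[20] ········
········
······^·
···█·█··
···█··█·
····██··
········
········
[21] ········
········
······█>
···█·█··
···█··█·
····██··
········
········
[22] ········
········
······██
···█·█·v
···█··█·
····██··
········
········
[23] ········
········
······██
···█·█<█
···█··█·
····██··
········
········
[24] ········
········
······^█
···█·███
···█··█·
····██··
········
········
[25] ········
········
·····<·█
···█·███
···█··█·
····██··
········
········
[26] ········
·····^··
·····█·█
···█·███
···█··█·
····██··
········
········
[27] ········
·····█>·
·····█·█
···█·███
···█··█·
····██··
········
········
[28] ········
·····██·
·····█v█
···█·███
···█··█·
····██··
········
········
[29] ········
·····██·
·····<██
···█·███
···█··█·
····██··
········
········
[30] ········
·····██·
······██
···█·v██
···█··█·
····██··
········
········
[31] ········
·····██·
······██
···█··>█
···█··█·
····██··
········
········
[32] ········
·····██·
······^█
···█···█
···█··█·
····██··
········
········
[33] ········
·····██·
·····<·█
···█···█
···█··█·
····██··
········
········
[34] ········
·····^█·
·····█·█
···█···█
···█··█·
····██··
········
········
[35] ········
····<·█·
·····█·█
···█···█
···█··█·
····██··
········
········
[36] ····^···
····█·█·
·····█·█
···█···█
···█··█·
····██··
········
········
[37] ····█>··
····█·█·
·····█·█
···█···█
···█··█·
····██··
········
········
[38] ····██··
····█v█·
·····█·█
···█···█
···█··█·
····██··
········
········
[39] ····██··
····<██·
·····█·█
···█···█
···█··█·
····██··
········
········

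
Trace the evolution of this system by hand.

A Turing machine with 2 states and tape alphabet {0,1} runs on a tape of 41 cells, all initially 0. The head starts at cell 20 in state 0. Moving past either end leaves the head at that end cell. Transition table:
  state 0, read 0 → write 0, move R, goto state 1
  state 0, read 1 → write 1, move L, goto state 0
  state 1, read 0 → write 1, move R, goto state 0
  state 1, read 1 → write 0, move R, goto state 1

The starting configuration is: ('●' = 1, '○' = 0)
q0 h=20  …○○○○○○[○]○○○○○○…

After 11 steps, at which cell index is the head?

step 0: q0 h=20  …○○○○○○[○]○○○○○○…
step 1: q1 h=21  …○○○○○○[○]○○○○○○…
step 2: q0 h=22  …○○○○○●[○]○○○○○○…
step 3: q1 h=23  …○○○○●○[○]○○○○○○…
step 4: q0 h=24  …○○○●○●[○]○○○○○○…
step 5: q1 h=25  …○○●○●○[○]○○○○○○…
step 6: q0 h=26  …○●○●○●[○]○○○○○○…
step 7: q1 h=27  …●○●○●○[○]○○○○○○…
step 8: q0 h=28  …○●○●○●[○]○○○○○○…
step 9: q1 h=29  …●○●○●○[○]○○○○○○…
step 10: q0 h=30  …○●○●○●[○]○○○○○○…
step 11: q1 h=31  …●○●○●○[○]○○○○○○…

31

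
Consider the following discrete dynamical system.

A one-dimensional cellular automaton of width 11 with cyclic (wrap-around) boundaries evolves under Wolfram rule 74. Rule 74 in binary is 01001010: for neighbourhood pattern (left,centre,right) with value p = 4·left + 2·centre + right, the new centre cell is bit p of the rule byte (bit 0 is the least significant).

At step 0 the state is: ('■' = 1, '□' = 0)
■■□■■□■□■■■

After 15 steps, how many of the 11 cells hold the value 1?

0) ■■□■■□■□■■■
1) □■□■■□□□■□□
2) ■□□■■□□■□□□
3) □□■■■□■□□□■
4) □■■□■□□□□■□
5) ■■■□□□□□■□□
6) ■□■□□□□■□□■
7) ■□□□□□■□□■■
8) ■□□□□■□□■■□
9) □□□□■□□■■■□
10) □□□■□□■■□■□
11) □□■□□■■■□□□
12) □■□□■■□■□□□
13) ■□□■■■□□□□□
14) □□■■□■□□□□■
15) □■■■□□□□□■□

4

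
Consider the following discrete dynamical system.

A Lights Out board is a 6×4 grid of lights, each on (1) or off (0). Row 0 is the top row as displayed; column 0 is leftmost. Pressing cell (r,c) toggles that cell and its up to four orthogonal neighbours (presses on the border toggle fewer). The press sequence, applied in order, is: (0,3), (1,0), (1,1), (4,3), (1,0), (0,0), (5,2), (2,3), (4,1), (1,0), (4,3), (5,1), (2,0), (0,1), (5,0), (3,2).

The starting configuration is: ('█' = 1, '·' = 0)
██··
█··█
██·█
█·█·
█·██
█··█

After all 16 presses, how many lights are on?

[0] ██··
█··█
██·█
█·█·
█·██
█··█
[1] ████
█···
██·█
█·█·
█·██
█··█
[2] ·███
·█··
·█·█
█·█·
█·██
█··█
[3] ··██
█·█·
···█
█·█·
█·██
█··█
[4] ··██
█·█·
···█
█·██
█···
█···
[5] █·██
·██·
█··█
█·██
█···
█···
[6] ·███
███·
█··█
█·██
█···
█···
[7] ·███
███·
█··█
█·██
█·█·
████
[8] ·███
████
█·█·
█·█·
█·█·
████
[9] ·███
████
█·█·
███·
·█··
█·██
[10] ████
··██
··█·
███·
·█··
█·██
[11] ████
··██
··█·
████
·███
█·█·
[12] ████
··██
··█·
████
··██
·█··
[13] ████
█·██
███·
·███
··██
·█··
[14] ···█
████
███·
·███
··██
·█··
[15] ···█
████
███·
·███
█·██
█···
[16] ···█
████
██··
····
█··█
█···

10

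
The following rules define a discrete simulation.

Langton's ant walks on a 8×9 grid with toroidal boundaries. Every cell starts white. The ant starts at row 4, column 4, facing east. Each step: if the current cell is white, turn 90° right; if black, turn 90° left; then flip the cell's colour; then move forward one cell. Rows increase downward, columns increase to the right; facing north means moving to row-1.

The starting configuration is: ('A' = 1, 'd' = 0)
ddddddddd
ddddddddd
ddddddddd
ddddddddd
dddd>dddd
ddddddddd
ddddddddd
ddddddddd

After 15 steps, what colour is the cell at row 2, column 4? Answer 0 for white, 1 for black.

1

gen 0: ddddddddd
ddddddddd
ddddddddd
ddddddddd
dddd>dddd
ddddddddd
ddddddddd
ddddddddd
gen 1: ddddddddd
ddddddddd
ddddddddd
ddddddddd
ddddAdddd
ddddvdddd
ddddddddd
ddddddddd
gen 2: ddddddddd
ddddddddd
ddddddddd
ddddddddd
ddddAdddd
ddd<Adddd
ddddddddd
ddddddddd
gen 3: ddddddddd
ddddddddd
ddddddddd
ddddddddd
ddd^Adddd
dddAAdddd
ddddddddd
ddddddddd
gen 4: ddddddddd
ddddddddd
ddddddddd
ddddddddd
dddA>dddd
dddAAdddd
ddddddddd
ddddddddd
gen 5: ddddddddd
ddddddddd
ddddddddd
dddd^dddd
dddAddddd
dddAAdddd
ddddddddd
ddddddddd
gen 6: ddddddddd
ddddddddd
ddddddddd
ddddA>ddd
dddAddddd
dddAAdddd
ddddddddd
ddddddddd
gen 7: ddddddddd
ddddddddd
ddddddddd
ddddAAddd
dddAdvddd
dddAAdddd
ddddddddd
ddddddddd
gen 8: ddddddddd
ddddddddd
ddddddddd
ddddAAddd
dddA<Addd
dddAAdddd
ddddddddd
ddddddddd
gen 9: ddddddddd
ddddddddd
ddddddddd
dddd^Addd
dddAAAddd
dddAAdddd
ddddddddd
ddddddddd
gen 10: ddddddddd
ddddddddd
ddddddddd
ddd<dAddd
dddAAAddd
dddAAdddd
ddddddddd
ddddddddd
gen 11: ddddddddd
ddddddddd
ddd^ddddd
dddAdAddd
dddAAAddd
dddAAdddd
ddddddddd
ddddddddd
gen 12: ddddddddd
ddddddddd
dddA>dddd
dddAdAddd
dddAAAddd
dddAAdddd
ddddddddd
ddddddddd
gen 13: ddddddddd
ddddddddd
dddAAdddd
dddAvAddd
dddAAAddd
dddAAdddd
ddddddddd
ddddddddd
gen 14: ddddddddd
ddddddddd
dddAAdddd
ddd<AAddd
dddAAAddd
dddAAdddd
ddddddddd
ddddddddd
gen 15: ddddddddd
ddddddddd
dddAAdddd
ddddAAddd
dddvAAddd
dddAAdddd
ddddddddd
ddddddddd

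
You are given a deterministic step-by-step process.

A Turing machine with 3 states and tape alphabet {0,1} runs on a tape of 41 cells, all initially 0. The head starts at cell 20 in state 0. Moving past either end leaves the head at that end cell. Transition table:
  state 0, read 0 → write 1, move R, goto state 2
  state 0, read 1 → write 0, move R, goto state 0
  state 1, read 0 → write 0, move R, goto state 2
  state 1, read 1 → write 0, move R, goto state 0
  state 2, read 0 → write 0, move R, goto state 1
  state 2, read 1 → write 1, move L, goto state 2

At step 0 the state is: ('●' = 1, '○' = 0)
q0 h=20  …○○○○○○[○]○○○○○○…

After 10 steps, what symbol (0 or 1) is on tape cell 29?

gen 0: q0 h=20  …○○○○○○[○]○○○○○○…
gen 1: q2 h=21  …○○○○○●[○]○○○○○○…
gen 2: q1 h=22  …○○○○●○[○]○○○○○○…
gen 3: q2 h=23  …○○○●○○[○]○○○○○○…
gen 4: q1 h=24  …○○●○○○[○]○○○○○○…
gen 5: q2 h=25  …○●○○○○[○]○○○○○○…
gen 6: q1 h=26  …●○○○○○[○]○○○○○○…
gen 7: q2 h=27  …○○○○○○[○]○○○○○○…
gen 8: q1 h=28  …○○○○○○[○]○○○○○○…
gen 9: q2 h=29  …○○○○○○[○]○○○○○○…
gen 10: q1 h=30  …○○○○○○[○]○○○○○○…

0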